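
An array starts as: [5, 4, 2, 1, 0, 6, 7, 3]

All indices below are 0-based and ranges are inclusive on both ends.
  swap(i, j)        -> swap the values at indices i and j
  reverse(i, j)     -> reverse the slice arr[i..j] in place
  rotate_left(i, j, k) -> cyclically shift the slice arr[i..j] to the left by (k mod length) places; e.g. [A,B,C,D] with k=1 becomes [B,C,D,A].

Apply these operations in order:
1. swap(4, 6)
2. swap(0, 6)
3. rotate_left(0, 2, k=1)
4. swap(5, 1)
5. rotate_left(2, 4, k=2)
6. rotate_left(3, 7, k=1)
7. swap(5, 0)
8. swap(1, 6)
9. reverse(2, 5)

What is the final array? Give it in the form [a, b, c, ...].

Answer: [5, 3, 4, 2, 1, 7, 6, 0]

Derivation:
After 1 (swap(4, 6)): [5, 4, 2, 1, 7, 6, 0, 3]
After 2 (swap(0, 6)): [0, 4, 2, 1, 7, 6, 5, 3]
After 3 (rotate_left(0, 2, k=1)): [4, 2, 0, 1, 7, 6, 5, 3]
After 4 (swap(5, 1)): [4, 6, 0, 1, 7, 2, 5, 3]
After 5 (rotate_left(2, 4, k=2)): [4, 6, 7, 0, 1, 2, 5, 3]
After 6 (rotate_left(3, 7, k=1)): [4, 6, 7, 1, 2, 5, 3, 0]
After 7 (swap(5, 0)): [5, 6, 7, 1, 2, 4, 3, 0]
After 8 (swap(1, 6)): [5, 3, 7, 1, 2, 4, 6, 0]
After 9 (reverse(2, 5)): [5, 3, 4, 2, 1, 7, 6, 0]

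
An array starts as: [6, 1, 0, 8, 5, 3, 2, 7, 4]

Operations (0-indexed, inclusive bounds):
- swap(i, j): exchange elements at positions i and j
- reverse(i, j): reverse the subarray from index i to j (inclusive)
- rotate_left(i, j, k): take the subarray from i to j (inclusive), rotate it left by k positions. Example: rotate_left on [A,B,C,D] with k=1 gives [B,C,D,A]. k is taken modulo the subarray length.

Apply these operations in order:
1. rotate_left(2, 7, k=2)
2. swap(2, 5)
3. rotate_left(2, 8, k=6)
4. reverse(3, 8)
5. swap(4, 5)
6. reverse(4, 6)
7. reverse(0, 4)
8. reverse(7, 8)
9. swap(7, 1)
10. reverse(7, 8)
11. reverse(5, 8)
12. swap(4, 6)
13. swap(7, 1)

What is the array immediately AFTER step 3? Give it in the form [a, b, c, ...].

Answer: [6, 1, 4, 7, 3, 2, 5, 0, 8]

Derivation:
After 1 (rotate_left(2, 7, k=2)): [6, 1, 5, 3, 2, 7, 0, 8, 4]
After 2 (swap(2, 5)): [6, 1, 7, 3, 2, 5, 0, 8, 4]
After 3 (rotate_left(2, 8, k=6)): [6, 1, 4, 7, 3, 2, 5, 0, 8]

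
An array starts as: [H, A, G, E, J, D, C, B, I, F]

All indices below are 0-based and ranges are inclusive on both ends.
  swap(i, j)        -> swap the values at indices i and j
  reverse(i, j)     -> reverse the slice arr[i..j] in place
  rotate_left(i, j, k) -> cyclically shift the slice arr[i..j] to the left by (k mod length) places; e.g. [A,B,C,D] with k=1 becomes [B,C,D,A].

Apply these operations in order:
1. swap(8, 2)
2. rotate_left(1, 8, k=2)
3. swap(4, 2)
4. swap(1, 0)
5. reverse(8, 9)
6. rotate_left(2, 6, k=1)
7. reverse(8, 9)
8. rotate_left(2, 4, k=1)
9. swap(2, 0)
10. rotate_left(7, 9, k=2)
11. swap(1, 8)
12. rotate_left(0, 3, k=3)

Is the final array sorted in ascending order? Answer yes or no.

Answer: no

Derivation:
After 1 (swap(8, 2)): [H, A, I, E, J, D, C, B, G, F]
After 2 (rotate_left(1, 8, k=2)): [H, E, J, D, C, B, G, A, I, F]
After 3 (swap(4, 2)): [H, E, C, D, J, B, G, A, I, F]
After 4 (swap(1, 0)): [E, H, C, D, J, B, G, A, I, F]
After 5 (reverse(8, 9)): [E, H, C, D, J, B, G, A, F, I]
After 6 (rotate_left(2, 6, k=1)): [E, H, D, J, B, G, C, A, F, I]
After 7 (reverse(8, 9)): [E, H, D, J, B, G, C, A, I, F]
After 8 (rotate_left(2, 4, k=1)): [E, H, J, B, D, G, C, A, I, F]
After 9 (swap(2, 0)): [J, H, E, B, D, G, C, A, I, F]
After 10 (rotate_left(7, 9, k=2)): [J, H, E, B, D, G, C, F, A, I]
After 11 (swap(1, 8)): [J, A, E, B, D, G, C, F, H, I]
After 12 (rotate_left(0, 3, k=3)): [B, J, A, E, D, G, C, F, H, I]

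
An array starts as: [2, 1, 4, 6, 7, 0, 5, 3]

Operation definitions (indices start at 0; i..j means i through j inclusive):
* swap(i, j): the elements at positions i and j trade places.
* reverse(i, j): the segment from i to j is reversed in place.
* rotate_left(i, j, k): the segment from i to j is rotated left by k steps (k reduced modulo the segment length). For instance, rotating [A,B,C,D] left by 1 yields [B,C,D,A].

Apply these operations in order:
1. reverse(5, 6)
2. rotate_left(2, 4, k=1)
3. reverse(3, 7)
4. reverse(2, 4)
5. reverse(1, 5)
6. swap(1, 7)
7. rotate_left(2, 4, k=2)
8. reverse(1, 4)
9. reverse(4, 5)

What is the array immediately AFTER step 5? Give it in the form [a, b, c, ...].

After 1 (reverse(5, 6)): [2, 1, 4, 6, 7, 5, 0, 3]
After 2 (rotate_left(2, 4, k=1)): [2, 1, 6, 7, 4, 5, 0, 3]
After 3 (reverse(3, 7)): [2, 1, 6, 3, 0, 5, 4, 7]
After 4 (reverse(2, 4)): [2, 1, 0, 3, 6, 5, 4, 7]
After 5 (reverse(1, 5)): [2, 5, 6, 3, 0, 1, 4, 7]

Answer: [2, 5, 6, 3, 0, 1, 4, 7]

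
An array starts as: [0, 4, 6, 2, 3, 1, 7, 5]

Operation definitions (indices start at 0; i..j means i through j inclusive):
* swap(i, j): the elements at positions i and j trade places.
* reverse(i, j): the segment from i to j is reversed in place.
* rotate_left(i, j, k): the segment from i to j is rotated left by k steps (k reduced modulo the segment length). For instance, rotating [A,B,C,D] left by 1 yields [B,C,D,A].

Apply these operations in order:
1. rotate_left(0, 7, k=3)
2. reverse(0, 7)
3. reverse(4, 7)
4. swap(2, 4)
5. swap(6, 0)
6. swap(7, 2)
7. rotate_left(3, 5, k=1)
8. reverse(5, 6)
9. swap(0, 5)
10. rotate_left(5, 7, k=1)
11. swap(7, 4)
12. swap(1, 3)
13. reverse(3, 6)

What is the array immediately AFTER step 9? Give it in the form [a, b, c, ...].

After 1 (rotate_left(0, 7, k=3)): [2, 3, 1, 7, 5, 0, 4, 6]
After 2 (reverse(0, 7)): [6, 4, 0, 5, 7, 1, 3, 2]
After 3 (reverse(4, 7)): [6, 4, 0, 5, 2, 3, 1, 7]
After 4 (swap(2, 4)): [6, 4, 2, 5, 0, 3, 1, 7]
After 5 (swap(6, 0)): [1, 4, 2, 5, 0, 3, 6, 7]
After 6 (swap(7, 2)): [1, 4, 7, 5, 0, 3, 6, 2]
After 7 (rotate_left(3, 5, k=1)): [1, 4, 7, 0, 3, 5, 6, 2]
After 8 (reverse(5, 6)): [1, 4, 7, 0, 3, 6, 5, 2]
After 9 (swap(0, 5)): [6, 4, 7, 0, 3, 1, 5, 2]

Answer: [6, 4, 7, 0, 3, 1, 5, 2]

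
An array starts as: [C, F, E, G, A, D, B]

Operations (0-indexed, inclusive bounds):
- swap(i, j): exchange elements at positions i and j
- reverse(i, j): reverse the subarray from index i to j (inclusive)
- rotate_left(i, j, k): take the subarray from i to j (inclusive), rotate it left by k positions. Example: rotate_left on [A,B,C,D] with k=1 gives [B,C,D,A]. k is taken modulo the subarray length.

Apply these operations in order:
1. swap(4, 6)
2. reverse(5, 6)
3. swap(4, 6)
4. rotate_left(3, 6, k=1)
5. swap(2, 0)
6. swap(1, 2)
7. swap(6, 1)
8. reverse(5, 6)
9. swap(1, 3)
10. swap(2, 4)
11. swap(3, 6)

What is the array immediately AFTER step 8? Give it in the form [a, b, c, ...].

Answer: [E, G, F, D, A, C, B]

Derivation:
After 1 (swap(4, 6)): [C, F, E, G, B, D, A]
After 2 (reverse(5, 6)): [C, F, E, G, B, A, D]
After 3 (swap(4, 6)): [C, F, E, G, D, A, B]
After 4 (rotate_left(3, 6, k=1)): [C, F, E, D, A, B, G]
After 5 (swap(2, 0)): [E, F, C, D, A, B, G]
After 6 (swap(1, 2)): [E, C, F, D, A, B, G]
After 7 (swap(6, 1)): [E, G, F, D, A, B, C]
After 8 (reverse(5, 6)): [E, G, F, D, A, C, B]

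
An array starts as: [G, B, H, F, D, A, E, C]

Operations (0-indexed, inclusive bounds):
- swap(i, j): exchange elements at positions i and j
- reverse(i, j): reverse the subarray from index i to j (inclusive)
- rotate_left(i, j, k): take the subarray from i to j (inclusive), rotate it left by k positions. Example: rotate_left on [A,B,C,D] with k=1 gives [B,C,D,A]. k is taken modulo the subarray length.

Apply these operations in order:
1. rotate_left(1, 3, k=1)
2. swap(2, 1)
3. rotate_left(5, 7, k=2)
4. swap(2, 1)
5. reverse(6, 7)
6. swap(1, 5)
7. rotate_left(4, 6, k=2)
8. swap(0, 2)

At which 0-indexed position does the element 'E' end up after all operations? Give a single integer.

After 1 (rotate_left(1, 3, k=1)): [G, H, F, B, D, A, E, C]
After 2 (swap(2, 1)): [G, F, H, B, D, A, E, C]
After 3 (rotate_left(5, 7, k=2)): [G, F, H, B, D, C, A, E]
After 4 (swap(2, 1)): [G, H, F, B, D, C, A, E]
After 5 (reverse(6, 7)): [G, H, F, B, D, C, E, A]
After 6 (swap(1, 5)): [G, C, F, B, D, H, E, A]
After 7 (rotate_left(4, 6, k=2)): [G, C, F, B, E, D, H, A]
After 8 (swap(0, 2)): [F, C, G, B, E, D, H, A]

Answer: 4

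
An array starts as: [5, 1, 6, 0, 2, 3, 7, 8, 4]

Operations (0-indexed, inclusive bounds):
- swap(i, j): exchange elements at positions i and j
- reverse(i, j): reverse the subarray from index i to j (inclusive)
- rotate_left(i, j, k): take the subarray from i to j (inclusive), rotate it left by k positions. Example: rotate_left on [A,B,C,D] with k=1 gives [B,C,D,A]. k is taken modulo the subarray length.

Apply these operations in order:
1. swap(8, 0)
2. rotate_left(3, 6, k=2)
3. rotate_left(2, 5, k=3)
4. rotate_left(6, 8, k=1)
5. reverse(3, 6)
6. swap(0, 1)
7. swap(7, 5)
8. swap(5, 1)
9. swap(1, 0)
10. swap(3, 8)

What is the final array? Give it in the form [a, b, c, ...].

Answer: [5, 1, 0, 2, 7, 4, 6, 3, 8]

Derivation:
After 1 (swap(8, 0)): [4, 1, 6, 0, 2, 3, 7, 8, 5]
After 2 (rotate_left(3, 6, k=2)): [4, 1, 6, 3, 7, 0, 2, 8, 5]
After 3 (rotate_left(2, 5, k=3)): [4, 1, 0, 6, 3, 7, 2, 8, 5]
After 4 (rotate_left(6, 8, k=1)): [4, 1, 0, 6, 3, 7, 8, 5, 2]
After 5 (reverse(3, 6)): [4, 1, 0, 8, 7, 3, 6, 5, 2]
After 6 (swap(0, 1)): [1, 4, 0, 8, 7, 3, 6, 5, 2]
After 7 (swap(7, 5)): [1, 4, 0, 8, 7, 5, 6, 3, 2]
After 8 (swap(5, 1)): [1, 5, 0, 8, 7, 4, 6, 3, 2]
After 9 (swap(1, 0)): [5, 1, 0, 8, 7, 4, 6, 3, 2]
After 10 (swap(3, 8)): [5, 1, 0, 2, 7, 4, 6, 3, 8]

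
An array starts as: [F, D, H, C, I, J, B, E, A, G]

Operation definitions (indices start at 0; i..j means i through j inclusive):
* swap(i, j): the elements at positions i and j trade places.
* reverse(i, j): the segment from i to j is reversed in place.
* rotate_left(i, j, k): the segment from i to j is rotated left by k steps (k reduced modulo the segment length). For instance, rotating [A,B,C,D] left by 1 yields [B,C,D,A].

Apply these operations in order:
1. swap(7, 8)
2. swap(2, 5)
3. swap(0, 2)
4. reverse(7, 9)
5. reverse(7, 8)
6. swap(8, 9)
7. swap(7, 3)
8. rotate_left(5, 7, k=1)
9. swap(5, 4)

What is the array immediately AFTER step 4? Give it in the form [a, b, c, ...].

After 1 (swap(7, 8)): [F, D, H, C, I, J, B, A, E, G]
After 2 (swap(2, 5)): [F, D, J, C, I, H, B, A, E, G]
After 3 (swap(0, 2)): [J, D, F, C, I, H, B, A, E, G]
After 4 (reverse(7, 9)): [J, D, F, C, I, H, B, G, E, A]

Answer: [J, D, F, C, I, H, B, G, E, A]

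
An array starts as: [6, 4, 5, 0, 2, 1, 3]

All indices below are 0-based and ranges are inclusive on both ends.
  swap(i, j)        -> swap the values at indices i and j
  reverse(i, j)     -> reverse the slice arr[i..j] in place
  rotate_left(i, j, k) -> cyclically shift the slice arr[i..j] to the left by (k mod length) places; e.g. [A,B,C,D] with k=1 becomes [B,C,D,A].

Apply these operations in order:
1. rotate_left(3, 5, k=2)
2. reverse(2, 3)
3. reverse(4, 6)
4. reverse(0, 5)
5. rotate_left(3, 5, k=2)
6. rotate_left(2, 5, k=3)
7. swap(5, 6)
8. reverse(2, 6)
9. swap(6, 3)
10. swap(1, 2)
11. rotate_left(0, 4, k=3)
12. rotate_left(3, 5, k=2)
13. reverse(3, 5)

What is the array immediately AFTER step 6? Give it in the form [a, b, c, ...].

After 1 (rotate_left(3, 5, k=2)): [6, 4, 5, 1, 0, 2, 3]
After 2 (reverse(2, 3)): [6, 4, 1, 5, 0, 2, 3]
After 3 (reverse(4, 6)): [6, 4, 1, 5, 3, 2, 0]
After 4 (reverse(0, 5)): [2, 3, 5, 1, 4, 6, 0]
After 5 (rotate_left(3, 5, k=2)): [2, 3, 5, 6, 1, 4, 0]
After 6 (rotate_left(2, 5, k=3)): [2, 3, 4, 5, 6, 1, 0]

Answer: [2, 3, 4, 5, 6, 1, 0]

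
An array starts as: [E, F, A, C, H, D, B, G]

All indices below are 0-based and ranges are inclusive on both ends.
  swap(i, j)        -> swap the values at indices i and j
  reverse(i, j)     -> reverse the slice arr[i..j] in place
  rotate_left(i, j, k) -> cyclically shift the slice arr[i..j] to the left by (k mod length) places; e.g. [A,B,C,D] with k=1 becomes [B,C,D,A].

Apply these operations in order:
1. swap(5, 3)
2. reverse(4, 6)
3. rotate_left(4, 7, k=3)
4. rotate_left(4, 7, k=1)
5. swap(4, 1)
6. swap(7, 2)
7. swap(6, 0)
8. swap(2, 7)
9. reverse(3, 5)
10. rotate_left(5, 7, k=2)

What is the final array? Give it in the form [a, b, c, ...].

After 1 (swap(5, 3)): [E, F, A, D, H, C, B, G]
After 2 (reverse(4, 6)): [E, F, A, D, B, C, H, G]
After 3 (rotate_left(4, 7, k=3)): [E, F, A, D, G, B, C, H]
After 4 (rotate_left(4, 7, k=1)): [E, F, A, D, B, C, H, G]
After 5 (swap(4, 1)): [E, B, A, D, F, C, H, G]
After 6 (swap(7, 2)): [E, B, G, D, F, C, H, A]
After 7 (swap(6, 0)): [H, B, G, D, F, C, E, A]
After 8 (swap(2, 7)): [H, B, A, D, F, C, E, G]
After 9 (reverse(3, 5)): [H, B, A, C, F, D, E, G]
After 10 (rotate_left(5, 7, k=2)): [H, B, A, C, F, G, D, E]

Answer: [H, B, A, C, F, G, D, E]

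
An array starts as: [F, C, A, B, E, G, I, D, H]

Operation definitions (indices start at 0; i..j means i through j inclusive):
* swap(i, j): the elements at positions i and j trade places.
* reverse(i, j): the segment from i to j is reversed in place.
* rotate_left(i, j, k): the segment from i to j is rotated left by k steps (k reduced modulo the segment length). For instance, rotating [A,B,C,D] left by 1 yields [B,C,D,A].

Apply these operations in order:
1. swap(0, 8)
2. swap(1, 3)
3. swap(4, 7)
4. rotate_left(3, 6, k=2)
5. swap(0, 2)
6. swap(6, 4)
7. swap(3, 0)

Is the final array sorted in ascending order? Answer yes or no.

After 1 (swap(0, 8)): [H, C, A, B, E, G, I, D, F]
After 2 (swap(1, 3)): [H, B, A, C, E, G, I, D, F]
After 3 (swap(4, 7)): [H, B, A, C, D, G, I, E, F]
After 4 (rotate_left(3, 6, k=2)): [H, B, A, G, I, C, D, E, F]
After 5 (swap(0, 2)): [A, B, H, G, I, C, D, E, F]
After 6 (swap(6, 4)): [A, B, H, G, D, C, I, E, F]
After 7 (swap(3, 0)): [G, B, H, A, D, C, I, E, F]

Answer: no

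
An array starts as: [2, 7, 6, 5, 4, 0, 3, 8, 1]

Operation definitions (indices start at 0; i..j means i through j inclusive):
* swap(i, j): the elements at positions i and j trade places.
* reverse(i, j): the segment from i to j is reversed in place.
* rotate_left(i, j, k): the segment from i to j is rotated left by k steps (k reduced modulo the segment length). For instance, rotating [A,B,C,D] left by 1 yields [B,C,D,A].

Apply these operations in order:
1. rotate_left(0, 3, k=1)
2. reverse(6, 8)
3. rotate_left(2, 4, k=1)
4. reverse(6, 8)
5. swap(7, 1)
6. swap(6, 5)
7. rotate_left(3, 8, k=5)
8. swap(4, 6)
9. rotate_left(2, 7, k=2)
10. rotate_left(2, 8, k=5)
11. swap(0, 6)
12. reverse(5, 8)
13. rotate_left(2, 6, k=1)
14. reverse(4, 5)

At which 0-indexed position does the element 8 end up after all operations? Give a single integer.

After 1 (rotate_left(0, 3, k=1)): [7, 6, 5, 2, 4, 0, 3, 8, 1]
After 2 (reverse(6, 8)): [7, 6, 5, 2, 4, 0, 1, 8, 3]
After 3 (rotate_left(2, 4, k=1)): [7, 6, 2, 4, 5, 0, 1, 8, 3]
After 4 (reverse(6, 8)): [7, 6, 2, 4, 5, 0, 3, 8, 1]
After 5 (swap(7, 1)): [7, 8, 2, 4, 5, 0, 3, 6, 1]
After 6 (swap(6, 5)): [7, 8, 2, 4, 5, 3, 0, 6, 1]
After 7 (rotate_left(3, 8, k=5)): [7, 8, 2, 1, 4, 5, 3, 0, 6]
After 8 (swap(4, 6)): [7, 8, 2, 1, 3, 5, 4, 0, 6]
After 9 (rotate_left(2, 7, k=2)): [7, 8, 3, 5, 4, 0, 2, 1, 6]
After 10 (rotate_left(2, 8, k=5)): [7, 8, 1, 6, 3, 5, 4, 0, 2]
After 11 (swap(0, 6)): [4, 8, 1, 6, 3, 5, 7, 0, 2]
After 12 (reverse(5, 8)): [4, 8, 1, 6, 3, 2, 0, 7, 5]
After 13 (rotate_left(2, 6, k=1)): [4, 8, 6, 3, 2, 0, 1, 7, 5]
After 14 (reverse(4, 5)): [4, 8, 6, 3, 0, 2, 1, 7, 5]

Answer: 1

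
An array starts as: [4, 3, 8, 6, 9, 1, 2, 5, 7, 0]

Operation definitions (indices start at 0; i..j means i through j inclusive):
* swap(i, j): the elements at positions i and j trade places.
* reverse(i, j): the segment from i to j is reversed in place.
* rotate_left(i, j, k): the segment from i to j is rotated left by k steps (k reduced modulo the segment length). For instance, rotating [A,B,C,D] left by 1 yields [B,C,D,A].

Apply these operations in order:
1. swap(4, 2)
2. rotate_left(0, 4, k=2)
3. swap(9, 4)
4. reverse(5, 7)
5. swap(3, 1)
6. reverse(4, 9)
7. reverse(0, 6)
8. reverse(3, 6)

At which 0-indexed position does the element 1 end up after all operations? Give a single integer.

Answer: 0

Derivation:
After 1 (swap(4, 2)): [4, 3, 9, 6, 8, 1, 2, 5, 7, 0]
After 2 (rotate_left(0, 4, k=2)): [9, 6, 8, 4, 3, 1, 2, 5, 7, 0]
After 3 (swap(9, 4)): [9, 6, 8, 4, 0, 1, 2, 5, 7, 3]
After 4 (reverse(5, 7)): [9, 6, 8, 4, 0, 5, 2, 1, 7, 3]
After 5 (swap(3, 1)): [9, 4, 8, 6, 0, 5, 2, 1, 7, 3]
After 6 (reverse(4, 9)): [9, 4, 8, 6, 3, 7, 1, 2, 5, 0]
After 7 (reverse(0, 6)): [1, 7, 3, 6, 8, 4, 9, 2, 5, 0]
After 8 (reverse(3, 6)): [1, 7, 3, 9, 4, 8, 6, 2, 5, 0]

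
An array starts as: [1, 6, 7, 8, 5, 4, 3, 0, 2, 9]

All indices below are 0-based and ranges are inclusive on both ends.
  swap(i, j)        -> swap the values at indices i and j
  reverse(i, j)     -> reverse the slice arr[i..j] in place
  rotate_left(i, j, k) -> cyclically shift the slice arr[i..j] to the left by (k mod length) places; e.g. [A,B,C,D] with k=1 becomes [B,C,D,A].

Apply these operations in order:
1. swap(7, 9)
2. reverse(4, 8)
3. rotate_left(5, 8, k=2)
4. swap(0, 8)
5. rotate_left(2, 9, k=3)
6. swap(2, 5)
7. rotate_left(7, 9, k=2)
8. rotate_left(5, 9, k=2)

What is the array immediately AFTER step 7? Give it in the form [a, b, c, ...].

After 1 (swap(7, 9)): [1, 6, 7, 8, 5, 4, 3, 9, 2, 0]
After 2 (reverse(4, 8)): [1, 6, 7, 8, 2, 9, 3, 4, 5, 0]
After 3 (rotate_left(5, 8, k=2)): [1, 6, 7, 8, 2, 4, 5, 9, 3, 0]
After 4 (swap(0, 8)): [3, 6, 7, 8, 2, 4, 5, 9, 1, 0]
After 5 (rotate_left(2, 9, k=3)): [3, 6, 4, 5, 9, 1, 0, 7, 8, 2]
After 6 (swap(2, 5)): [3, 6, 1, 5, 9, 4, 0, 7, 8, 2]
After 7 (rotate_left(7, 9, k=2)): [3, 6, 1, 5, 9, 4, 0, 2, 7, 8]

Answer: [3, 6, 1, 5, 9, 4, 0, 2, 7, 8]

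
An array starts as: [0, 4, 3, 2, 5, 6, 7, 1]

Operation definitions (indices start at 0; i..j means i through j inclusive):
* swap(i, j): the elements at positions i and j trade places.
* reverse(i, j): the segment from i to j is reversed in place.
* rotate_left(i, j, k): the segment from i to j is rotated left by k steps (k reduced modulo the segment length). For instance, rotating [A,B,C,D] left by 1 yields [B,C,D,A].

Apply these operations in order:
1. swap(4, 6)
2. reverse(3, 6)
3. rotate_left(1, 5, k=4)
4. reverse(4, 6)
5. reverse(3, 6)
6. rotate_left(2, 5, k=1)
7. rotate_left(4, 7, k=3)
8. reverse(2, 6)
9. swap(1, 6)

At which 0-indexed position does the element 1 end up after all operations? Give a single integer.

After 1 (swap(4, 6)): [0, 4, 3, 2, 7, 6, 5, 1]
After 2 (reverse(3, 6)): [0, 4, 3, 5, 6, 7, 2, 1]
After 3 (rotate_left(1, 5, k=4)): [0, 7, 4, 3, 5, 6, 2, 1]
After 4 (reverse(4, 6)): [0, 7, 4, 3, 2, 6, 5, 1]
After 5 (reverse(3, 6)): [0, 7, 4, 5, 6, 2, 3, 1]
After 6 (rotate_left(2, 5, k=1)): [0, 7, 5, 6, 2, 4, 3, 1]
After 7 (rotate_left(4, 7, k=3)): [0, 7, 5, 6, 1, 2, 4, 3]
After 8 (reverse(2, 6)): [0, 7, 4, 2, 1, 6, 5, 3]
After 9 (swap(1, 6)): [0, 5, 4, 2, 1, 6, 7, 3]

Answer: 4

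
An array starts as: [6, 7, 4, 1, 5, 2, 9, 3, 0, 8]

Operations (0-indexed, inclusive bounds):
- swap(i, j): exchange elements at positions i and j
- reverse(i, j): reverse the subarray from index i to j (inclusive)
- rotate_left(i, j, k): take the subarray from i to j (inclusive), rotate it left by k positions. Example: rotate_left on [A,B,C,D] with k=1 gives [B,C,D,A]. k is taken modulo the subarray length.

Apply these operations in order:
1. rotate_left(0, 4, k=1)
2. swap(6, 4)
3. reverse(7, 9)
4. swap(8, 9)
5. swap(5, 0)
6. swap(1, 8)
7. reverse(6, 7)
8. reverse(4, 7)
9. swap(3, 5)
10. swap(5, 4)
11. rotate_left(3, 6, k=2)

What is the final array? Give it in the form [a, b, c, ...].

After 1 (rotate_left(0, 4, k=1)): [7, 4, 1, 5, 6, 2, 9, 3, 0, 8]
After 2 (swap(6, 4)): [7, 4, 1, 5, 9, 2, 6, 3, 0, 8]
After 3 (reverse(7, 9)): [7, 4, 1, 5, 9, 2, 6, 8, 0, 3]
After 4 (swap(8, 9)): [7, 4, 1, 5, 9, 2, 6, 8, 3, 0]
After 5 (swap(5, 0)): [2, 4, 1, 5, 9, 7, 6, 8, 3, 0]
After 6 (swap(1, 8)): [2, 3, 1, 5, 9, 7, 6, 8, 4, 0]
After 7 (reverse(6, 7)): [2, 3, 1, 5, 9, 7, 8, 6, 4, 0]
After 8 (reverse(4, 7)): [2, 3, 1, 5, 6, 8, 7, 9, 4, 0]
After 9 (swap(3, 5)): [2, 3, 1, 8, 6, 5, 7, 9, 4, 0]
After 10 (swap(5, 4)): [2, 3, 1, 8, 5, 6, 7, 9, 4, 0]
After 11 (rotate_left(3, 6, k=2)): [2, 3, 1, 6, 7, 8, 5, 9, 4, 0]

Answer: [2, 3, 1, 6, 7, 8, 5, 9, 4, 0]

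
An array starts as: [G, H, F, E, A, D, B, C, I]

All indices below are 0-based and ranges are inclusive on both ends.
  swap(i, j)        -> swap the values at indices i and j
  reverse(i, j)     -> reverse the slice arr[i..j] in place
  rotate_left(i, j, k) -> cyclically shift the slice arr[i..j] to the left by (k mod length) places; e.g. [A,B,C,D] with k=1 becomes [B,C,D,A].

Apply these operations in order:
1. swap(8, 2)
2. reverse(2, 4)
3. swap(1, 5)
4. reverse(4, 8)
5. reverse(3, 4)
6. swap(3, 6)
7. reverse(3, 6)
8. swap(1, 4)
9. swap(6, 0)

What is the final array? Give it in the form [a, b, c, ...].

Answer: [B, C, A, F, D, E, G, H, I]

Derivation:
After 1 (swap(8, 2)): [G, H, I, E, A, D, B, C, F]
After 2 (reverse(2, 4)): [G, H, A, E, I, D, B, C, F]
After 3 (swap(1, 5)): [G, D, A, E, I, H, B, C, F]
After 4 (reverse(4, 8)): [G, D, A, E, F, C, B, H, I]
After 5 (reverse(3, 4)): [G, D, A, F, E, C, B, H, I]
After 6 (swap(3, 6)): [G, D, A, B, E, C, F, H, I]
After 7 (reverse(3, 6)): [G, D, A, F, C, E, B, H, I]
After 8 (swap(1, 4)): [G, C, A, F, D, E, B, H, I]
After 9 (swap(6, 0)): [B, C, A, F, D, E, G, H, I]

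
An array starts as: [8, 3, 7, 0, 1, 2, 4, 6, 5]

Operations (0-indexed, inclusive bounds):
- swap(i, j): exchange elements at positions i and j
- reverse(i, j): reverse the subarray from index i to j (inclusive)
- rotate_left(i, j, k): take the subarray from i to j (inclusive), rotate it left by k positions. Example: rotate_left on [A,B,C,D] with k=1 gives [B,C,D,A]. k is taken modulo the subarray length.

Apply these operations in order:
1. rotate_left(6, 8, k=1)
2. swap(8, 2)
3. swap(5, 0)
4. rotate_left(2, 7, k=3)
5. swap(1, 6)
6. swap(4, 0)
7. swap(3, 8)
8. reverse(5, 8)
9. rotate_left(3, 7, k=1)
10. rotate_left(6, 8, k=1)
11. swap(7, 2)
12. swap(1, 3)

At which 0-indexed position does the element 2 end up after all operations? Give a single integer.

Answer: 1

Derivation:
After 1 (rotate_left(6, 8, k=1)): [8, 3, 7, 0, 1, 2, 6, 5, 4]
After 2 (swap(8, 2)): [8, 3, 4, 0, 1, 2, 6, 5, 7]
After 3 (swap(5, 0)): [2, 3, 4, 0, 1, 8, 6, 5, 7]
After 4 (rotate_left(2, 7, k=3)): [2, 3, 8, 6, 5, 4, 0, 1, 7]
After 5 (swap(1, 6)): [2, 0, 8, 6, 5, 4, 3, 1, 7]
After 6 (swap(4, 0)): [5, 0, 8, 6, 2, 4, 3, 1, 7]
After 7 (swap(3, 8)): [5, 0, 8, 7, 2, 4, 3, 1, 6]
After 8 (reverse(5, 8)): [5, 0, 8, 7, 2, 6, 1, 3, 4]
After 9 (rotate_left(3, 7, k=1)): [5, 0, 8, 2, 6, 1, 3, 7, 4]
After 10 (rotate_left(6, 8, k=1)): [5, 0, 8, 2, 6, 1, 7, 4, 3]
After 11 (swap(7, 2)): [5, 0, 4, 2, 6, 1, 7, 8, 3]
After 12 (swap(1, 3)): [5, 2, 4, 0, 6, 1, 7, 8, 3]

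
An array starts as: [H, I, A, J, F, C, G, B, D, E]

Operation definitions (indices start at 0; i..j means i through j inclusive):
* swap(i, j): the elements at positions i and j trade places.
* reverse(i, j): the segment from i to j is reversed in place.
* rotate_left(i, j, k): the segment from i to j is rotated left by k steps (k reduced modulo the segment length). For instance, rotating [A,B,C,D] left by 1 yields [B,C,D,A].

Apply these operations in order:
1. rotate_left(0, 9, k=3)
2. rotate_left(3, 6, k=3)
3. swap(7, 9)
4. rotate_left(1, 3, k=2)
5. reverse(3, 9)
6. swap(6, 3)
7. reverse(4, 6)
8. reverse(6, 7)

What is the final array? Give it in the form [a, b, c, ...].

Answer: [J, E, F, D, H, A, B, I, G, C]

Derivation:
After 1 (rotate_left(0, 9, k=3)): [J, F, C, G, B, D, E, H, I, A]
After 2 (rotate_left(3, 6, k=3)): [J, F, C, E, G, B, D, H, I, A]
After 3 (swap(7, 9)): [J, F, C, E, G, B, D, A, I, H]
After 4 (rotate_left(1, 3, k=2)): [J, E, F, C, G, B, D, A, I, H]
After 5 (reverse(3, 9)): [J, E, F, H, I, A, D, B, G, C]
After 6 (swap(6, 3)): [J, E, F, D, I, A, H, B, G, C]
After 7 (reverse(4, 6)): [J, E, F, D, H, A, I, B, G, C]
After 8 (reverse(6, 7)): [J, E, F, D, H, A, B, I, G, C]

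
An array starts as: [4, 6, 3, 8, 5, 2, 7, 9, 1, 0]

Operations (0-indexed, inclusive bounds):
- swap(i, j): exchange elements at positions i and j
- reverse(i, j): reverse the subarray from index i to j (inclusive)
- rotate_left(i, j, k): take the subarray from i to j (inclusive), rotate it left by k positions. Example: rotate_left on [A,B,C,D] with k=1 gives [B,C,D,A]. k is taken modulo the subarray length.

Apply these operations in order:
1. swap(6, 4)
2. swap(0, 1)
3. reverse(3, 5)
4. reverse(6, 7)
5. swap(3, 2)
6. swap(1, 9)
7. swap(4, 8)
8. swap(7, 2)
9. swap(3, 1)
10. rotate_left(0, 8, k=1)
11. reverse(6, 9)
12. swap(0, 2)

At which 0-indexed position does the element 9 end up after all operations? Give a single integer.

After 1 (swap(6, 4)): [4, 6, 3, 8, 7, 2, 5, 9, 1, 0]
After 2 (swap(0, 1)): [6, 4, 3, 8, 7, 2, 5, 9, 1, 0]
After 3 (reverse(3, 5)): [6, 4, 3, 2, 7, 8, 5, 9, 1, 0]
After 4 (reverse(6, 7)): [6, 4, 3, 2, 7, 8, 9, 5, 1, 0]
After 5 (swap(3, 2)): [6, 4, 2, 3, 7, 8, 9, 5, 1, 0]
After 6 (swap(1, 9)): [6, 0, 2, 3, 7, 8, 9, 5, 1, 4]
After 7 (swap(4, 8)): [6, 0, 2, 3, 1, 8, 9, 5, 7, 4]
After 8 (swap(7, 2)): [6, 0, 5, 3, 1, 8, 9, 2, 7, 4]
After 9 (swap(3, 1)): [6, 3, 5, 0, 1, 8, 9, 2, 7, 4]
After 10 (rotate_left(0, 8, k=1)): [3, 5, 0, 1, 8, 9, 2, 7, 6, 4]
After 11 (reverse(6, 9)): [3, 5, 0, 1, 8, 9, 4, 6, 7, 2]
After 12 (swap(0, 2)): [0, 5, 3, 1, 8, 9, 4, 6, 7, 2]

Answer: 5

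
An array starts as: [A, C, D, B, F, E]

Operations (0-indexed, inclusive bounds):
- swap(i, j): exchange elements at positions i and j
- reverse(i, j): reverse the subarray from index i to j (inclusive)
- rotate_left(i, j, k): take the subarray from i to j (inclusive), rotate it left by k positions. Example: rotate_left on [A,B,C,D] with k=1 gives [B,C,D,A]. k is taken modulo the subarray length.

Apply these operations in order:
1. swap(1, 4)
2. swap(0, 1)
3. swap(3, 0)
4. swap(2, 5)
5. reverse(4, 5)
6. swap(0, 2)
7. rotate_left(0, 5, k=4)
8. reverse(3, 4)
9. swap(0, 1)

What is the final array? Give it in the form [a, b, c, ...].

Answer: [C, D, E, B, A, F]

Derivation:
After 1 (swap(1, 4)): [A, F, D, B, C, E]
After 2 (swap(0, 1)): [F, A, D, B, C, E]
After 3 (swap(3, 0)): [B, A, D, F, C, E]
After 4 (swap(2, 5)): [B, A, E, F, C, D]
After 5 (reverse(4, 5)): [B, A, E, F, D, C]
After 6 (swap(0, 2)): [E, A, B, F, D, C]
After 7 (rotate_left(0, 5, k=4)): [D, C, E, A, B, F]
After 8 (reverse(3, 4)): [D, C, E, B, A, F]
After 9 (swap(0, 1)): [C, D, E, B, A, F]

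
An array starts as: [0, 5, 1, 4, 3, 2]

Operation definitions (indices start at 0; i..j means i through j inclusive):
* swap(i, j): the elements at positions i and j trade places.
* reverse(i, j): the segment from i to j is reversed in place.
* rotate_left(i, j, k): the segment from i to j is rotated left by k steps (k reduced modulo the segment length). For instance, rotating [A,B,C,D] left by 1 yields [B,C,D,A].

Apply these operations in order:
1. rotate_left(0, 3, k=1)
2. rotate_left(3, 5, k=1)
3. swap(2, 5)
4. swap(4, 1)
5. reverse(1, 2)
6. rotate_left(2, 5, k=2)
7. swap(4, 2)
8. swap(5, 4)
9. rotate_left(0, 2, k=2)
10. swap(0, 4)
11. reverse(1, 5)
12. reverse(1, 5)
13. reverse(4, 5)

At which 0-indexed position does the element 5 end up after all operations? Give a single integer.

Answer: 1

Derivation:
After 1 (rotate_left(0, 3, k=1)): [5, 1, 4, 0, 3, 2]
After 2 (rotate_left(3, 5, k=1)): [5, 1, 4, 3, 2, 0]
After 3 (swap(2, 5)): [5, 1, 0, 3, 2, 4]
After 4 (swap(4, 1)): [5, 2, 0, 3, 1, 4]
After 5 (reverse(1, 2)): [5, 0, 2, 3, 1, 4]
After 6 (rotate_left(2, 5, k=2)): [5, 0, 1, 4, 2, 3]
After 7 (swap(4, 2)): [5, 0, 2, 4, 1, 3]
After 8 (swap(5, 4)): [5, 0, 2, 4, 3, 1]
After 9 (rotate_left(0, 2, k=2)): [2, 5, 0, 4, 3, 1]
After 10 (swap(0, 4)): [3, 5, 0, 4, 2, 1]
After 11 (reverse(1, 5)): [3, 1, 2, 4, 0, 5]
After 12 (reverse(1, 5)): [3, 5, 0, 4, 2, 1]
After 13 (reverse(4, 5)): [3, 5, 0, 4, 1, 2]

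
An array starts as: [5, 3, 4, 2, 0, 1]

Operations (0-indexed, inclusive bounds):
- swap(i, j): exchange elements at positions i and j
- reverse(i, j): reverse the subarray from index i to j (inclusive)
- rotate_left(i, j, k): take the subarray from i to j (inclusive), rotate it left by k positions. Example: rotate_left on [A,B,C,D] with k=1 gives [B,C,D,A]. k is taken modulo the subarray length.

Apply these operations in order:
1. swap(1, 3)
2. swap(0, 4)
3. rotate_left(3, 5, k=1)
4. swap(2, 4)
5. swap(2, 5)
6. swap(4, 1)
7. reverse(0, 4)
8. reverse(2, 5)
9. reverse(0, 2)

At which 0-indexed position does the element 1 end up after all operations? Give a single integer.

Answer: 0

Derivation:
After 1 (swap(1, 3)): [5, 2, 4, 3, 0, 1]
After 2 (swap(0, 4)): [0, 2, 4, 3, 5, 1]
After 3 (rotate_left(3, 5, k=1)): [0, 2, 4, 5, 1, 3]
After 4 (swap(2, 4)): [0, 2, 1, 5, 4, 3]
After 5 (swap(2, 5)): [0, 2, 3, 5, 4, 1]
After 6 (swap(4, 1)): [0, 4, 3, 5, 2, 1]
After 7 (reverse(0, 4)): [2, 5, 3, 4, 0, 1]
After 8 (reverse(2, 5)): [2, 5, 1, 0, 4, 3]
After 9 (reverse(0, 2)): [1, 5, 2, 0, 4, 3]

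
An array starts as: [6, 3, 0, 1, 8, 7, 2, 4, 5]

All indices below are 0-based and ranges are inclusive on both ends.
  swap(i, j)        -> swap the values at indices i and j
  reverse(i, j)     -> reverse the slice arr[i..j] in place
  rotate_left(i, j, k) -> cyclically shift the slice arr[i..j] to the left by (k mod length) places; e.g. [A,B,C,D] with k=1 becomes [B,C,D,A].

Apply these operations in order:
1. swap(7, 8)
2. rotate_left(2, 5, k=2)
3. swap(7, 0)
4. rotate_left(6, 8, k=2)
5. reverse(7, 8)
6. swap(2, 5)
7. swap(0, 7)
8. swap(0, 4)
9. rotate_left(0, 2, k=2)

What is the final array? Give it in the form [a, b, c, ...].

After 1 (swap(7, 8)): [6, 3, 0, 1, 8, 7, 2, 5, 4]
After 2 (rotate_left(2, 5, k=2)): [6, 3, 8, 7, 0, 1, 2, 5, 4]
After 3 (swap(7, 0)): [5, 3, 8, 7, 0, 1, 2, 6, 4]
After 4 (rotate_left(6, 8, k=2)): [5, 3, 8, 7, 0, 1, 4, 2, 6]
After 5 (reverse(7, 8)): [5, 3, 8, 7, 0, 1, 4, 6, 2]
After 6 (swap(2, 5)): [5, 3, 1, 7, 0, 8, 4, 6, 2]
After 7 (swap(0, 7)): [6, 3, 1, 7, 0, 8, 4, 5, 2]
After 8 (swap(0, 4)): [0, 3, 1, 7, 6, 8, 4, 5, 2]
After 9 (rotate_left(0, 2, k=2)): [1, 0, 3, 7, 6, 8, 4, 5, 2]

Answer: [1, 0, 3, 7, 6, 8, 4, 5, 2]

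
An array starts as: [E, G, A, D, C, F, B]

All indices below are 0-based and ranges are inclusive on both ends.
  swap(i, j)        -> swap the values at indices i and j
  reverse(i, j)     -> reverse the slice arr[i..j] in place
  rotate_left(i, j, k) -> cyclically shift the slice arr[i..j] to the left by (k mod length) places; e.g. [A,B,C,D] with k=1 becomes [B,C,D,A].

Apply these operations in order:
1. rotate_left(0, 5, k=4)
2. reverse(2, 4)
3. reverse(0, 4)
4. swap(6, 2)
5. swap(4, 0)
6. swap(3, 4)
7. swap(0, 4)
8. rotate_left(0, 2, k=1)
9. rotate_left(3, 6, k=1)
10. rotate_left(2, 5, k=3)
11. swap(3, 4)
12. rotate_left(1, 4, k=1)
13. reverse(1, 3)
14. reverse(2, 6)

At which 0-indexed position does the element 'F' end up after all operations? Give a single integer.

Answer: 1

Derivation:
After 1 (rotate_left(0, 5, k=4)): [C, F, E, G, A, D, B]
After 2 (reverse(2, 4)): [C, F, A, G, E, D, B]
After 3 (reverse(0, 4)): [E, G, A, F, C, D, B]
After 4 (swap(6, 2)): [E, G, B, F, C, D, A]
After 5 (swap(4, 0)): [C, G, B, F, E, D, A]
After 6 (swap(3, 4)): [C, G, B, E, F, D, A]
After 7 (swap(0, 4)): [F, G, B, E, C, D, A]
After 8 (rotate_left(0, 2, k=1)): [G, B, F, E, C, D, A]
After 9 (rotate_left(3, 6, k=1)): [G, B, F, C, D, A, E]
After 10 (rotate_left(2, 5, k=3)): [G, B, A, F, C, D, E]
After 11 (swap(3, 4)): [G, B, A, C, F, D, E]
After 12 (rotate_left(1, 4, k=1)): [G, A, C, F, B, D, E]
After 13 (reverse(1, 3)): [G, F, C, A, B, D, E]
After 14 (reverse(2, 6)): [G, F, E, D, B, A, C]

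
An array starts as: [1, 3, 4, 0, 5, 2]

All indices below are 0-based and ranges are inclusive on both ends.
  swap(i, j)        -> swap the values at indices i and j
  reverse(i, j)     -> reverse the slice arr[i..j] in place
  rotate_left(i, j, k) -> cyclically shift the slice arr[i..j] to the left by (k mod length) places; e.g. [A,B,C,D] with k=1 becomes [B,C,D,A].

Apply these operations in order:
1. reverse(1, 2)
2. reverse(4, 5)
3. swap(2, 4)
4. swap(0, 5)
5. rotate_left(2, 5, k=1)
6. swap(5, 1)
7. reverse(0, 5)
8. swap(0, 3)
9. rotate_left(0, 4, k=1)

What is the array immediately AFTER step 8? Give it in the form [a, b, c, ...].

After 1 (reverse(1, 2)): [1, 4, 3, 0, 5, 2]
After 2 (reverse(4, 5)): [1, 4, 3, 0, 2, 5]
After 3 (swap(2, 4)): [1, 4, 2, 0, 3, 5]
After 4 (swap(0, 5)): [5, 4, 2, 0, 3, 1]
After 5 (rotate_left(2, 5, k=1)): [5, 4, 0, 3, 1, 2]
After 6 (swap(5, 1)): [5, 2, 0, 3, 1, 4]
After 7 (reverse(0, 5)): [4, 1, 3, 0, 2, 5]
After 8 (swap(0, 3)): [0, 1, 3, 4, 2, 5]

Answer: [0, 1, 3, 4, 2, 5]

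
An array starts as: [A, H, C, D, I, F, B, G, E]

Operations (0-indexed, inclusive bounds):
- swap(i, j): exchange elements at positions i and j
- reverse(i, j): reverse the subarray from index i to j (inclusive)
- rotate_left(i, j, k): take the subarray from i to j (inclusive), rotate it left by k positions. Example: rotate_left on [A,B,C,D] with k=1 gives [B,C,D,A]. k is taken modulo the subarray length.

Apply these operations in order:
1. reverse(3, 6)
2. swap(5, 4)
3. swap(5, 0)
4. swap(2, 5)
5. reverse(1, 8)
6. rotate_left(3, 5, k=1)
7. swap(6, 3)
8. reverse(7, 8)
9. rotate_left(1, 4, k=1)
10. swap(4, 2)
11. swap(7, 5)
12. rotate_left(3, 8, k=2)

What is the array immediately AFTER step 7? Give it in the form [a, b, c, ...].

After 1 (reverse(3, 6)): [A, H, C, B, F, I, D, G, E]
After 2 (swap(5, 4)): [A, H, C, B, I, F, D, G, E]
After 3 (swap(5, 0)): [F, H, C, B, I, A, D, G, E]
After 4 (swap(2, 5)): [F, H, A, B, I, C, D, G, E]
After 5 (reverse(1, 8)): [F, E, G, D, C, I, B, A, H]
After 6 (rotate_left(3, 5, k=1)): [F, E, G, C, I, D, B, A, H]
After 7 (swap(6, 3)): [F, E, G, B, I, D, C, A, H]

Answer: [F, E, G, B, I, D, C, A, H]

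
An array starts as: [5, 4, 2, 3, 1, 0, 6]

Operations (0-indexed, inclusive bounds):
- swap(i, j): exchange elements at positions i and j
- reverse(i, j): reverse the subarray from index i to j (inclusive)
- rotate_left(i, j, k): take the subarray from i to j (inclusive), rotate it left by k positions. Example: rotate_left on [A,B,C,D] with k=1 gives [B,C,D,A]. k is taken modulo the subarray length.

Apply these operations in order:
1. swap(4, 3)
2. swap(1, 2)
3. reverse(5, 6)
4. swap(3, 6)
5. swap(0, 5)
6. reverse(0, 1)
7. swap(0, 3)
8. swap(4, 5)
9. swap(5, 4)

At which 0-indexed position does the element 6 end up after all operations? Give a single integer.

Answer: 1

Derivation:
After 1 (swap(4, 3)): [5, 4, 2, 1, 3, 0, 6]
After 2 (swap(1, 2)): [5, 2, 4, 1, 3, 0, 6]
After 3 (reverse(5, 6)): [5, 2, 4, 1, 3, 6, 0]
After 4 (swap(3, 6)): [5, 2, 4, 0, 3, 6, 1]
After 5 (swap(0, 5)): [6, 2, 4, 0, 3, 5, 1]
After 6 (reverse(0, 1)): [2, 6, 4, 0, 3, 5, 1]
After 7 (swap(0, 3)): [0, 6, 4, 2, 3, 5, 1]
After 8 (swap(4, 5)): [0, 6, 4, 2, 5, 3, 1]
After 9 (swap(5, 4)): [0, 6, 4, 2, 3, 5, 1]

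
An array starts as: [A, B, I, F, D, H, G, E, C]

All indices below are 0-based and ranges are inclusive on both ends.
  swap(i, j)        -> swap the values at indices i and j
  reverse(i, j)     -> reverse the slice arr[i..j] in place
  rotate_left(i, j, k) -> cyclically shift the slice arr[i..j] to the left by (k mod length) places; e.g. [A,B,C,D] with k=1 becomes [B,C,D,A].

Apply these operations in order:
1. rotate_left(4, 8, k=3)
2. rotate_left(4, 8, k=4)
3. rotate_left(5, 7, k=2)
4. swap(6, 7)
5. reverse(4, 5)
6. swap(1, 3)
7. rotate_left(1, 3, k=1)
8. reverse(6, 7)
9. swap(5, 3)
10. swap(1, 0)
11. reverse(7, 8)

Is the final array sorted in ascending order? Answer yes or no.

Answer: no

Derivation:
After 1 (rotate_left(4, 8, k=3)): [A, B, I, F, E, C, D, H, G]
After 2 (rotate_left(4, 8, k=4)): [A, B, I, F, G, E, C, D, H]
After 3 (rotate_left(5, 7, k=2)): [A, B, I, F, G, D, E, C, H]
After 4 (swap(6, 7)): [A, B, I, F, G, D, C, E, H]
After 5 (reverse(4, 5)): [A, B, I, F, D, G, C, E, H]
After 6 (swap(1, 3)): [A, F, I, B, D, G, C, E, H]
After 7 (rotate_left(1, 3, k=1)): [A, I, B, F, D, G, C, E, H]
After 8 (reverse(6, 7)): [A, I, B, F, D, G, E, C, H]
After 9 (swap(5, 3)): [A, I, B, G, D, F, E, C, H]
After 10 (swap(1, 0)): [I, A, B, G, D, F, E, C, H]
After 11 (reverse(7, 8)): [I, A, B, G, D, F, E, H, C]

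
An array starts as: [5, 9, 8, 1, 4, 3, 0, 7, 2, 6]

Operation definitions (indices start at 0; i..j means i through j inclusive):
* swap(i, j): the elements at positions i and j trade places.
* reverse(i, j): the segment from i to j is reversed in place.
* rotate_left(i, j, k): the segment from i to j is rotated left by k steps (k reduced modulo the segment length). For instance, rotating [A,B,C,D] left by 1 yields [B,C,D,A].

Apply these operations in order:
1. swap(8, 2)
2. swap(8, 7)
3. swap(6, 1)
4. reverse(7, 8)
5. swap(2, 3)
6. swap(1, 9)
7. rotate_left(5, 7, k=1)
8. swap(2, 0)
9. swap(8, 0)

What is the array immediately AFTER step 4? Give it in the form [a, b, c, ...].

After 1 (swap(8, 2)): [5, 9, 2, 1, 4, 3, 0, 7, 8, 6]
After 2 (swap(8, 7)): [5, 9, 2, 1, 4, 3, 0, 8, 7, 6]
After 3 (swap(6, 1)): [5, 0, 2, 1, 4, 3, 9, 8, 7, 6]
After 4 (reverse(7, 8)): [5, 0, 2, 1, 4, 3, 9, 7, 8, 6]

Answer: [5, 0, 2, 1, 4, 3, 9, 7, 8, 6]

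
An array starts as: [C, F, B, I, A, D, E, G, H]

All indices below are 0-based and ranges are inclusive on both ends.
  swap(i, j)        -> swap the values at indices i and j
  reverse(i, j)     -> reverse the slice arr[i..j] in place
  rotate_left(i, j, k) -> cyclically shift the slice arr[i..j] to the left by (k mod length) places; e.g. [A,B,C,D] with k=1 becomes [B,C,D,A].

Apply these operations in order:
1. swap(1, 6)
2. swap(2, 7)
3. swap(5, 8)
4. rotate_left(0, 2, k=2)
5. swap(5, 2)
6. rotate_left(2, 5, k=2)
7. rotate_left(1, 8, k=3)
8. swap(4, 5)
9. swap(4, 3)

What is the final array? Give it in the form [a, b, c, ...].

Answer: [G, H, I, D, F, B, C, A, E]

Derivation:
After 1 (swap(1, 6)): [C, E, B, I, A, D, F, G, H]
After 2 (swap(2, 7)): [C, E, G, I, A, D, F, B, H]
After 3 (swap(5, 8)): [C, E, G, I, A, H, F, B, D]
After 4 (rotate_left(0, 2, k=2)): [G, C, E, I, A, H, F, B, D]
After 5 (swap(5, 2)): [G, C, H, I, A, E, F, B, D]
After 6 (rotate_left(2, 5, k=2)): [G, C, A, E, H, I, F, B, D]
After 7 (rotate_left(1, 8, k=3)): [G, H, I, F, B, D, C, A, E]
After 8 (swap(4, 5)): [G, H, I, F, D, B, C, A, E]
After 9 (swap(4, 3)): [G, H, I, D, F, B, C, A, E]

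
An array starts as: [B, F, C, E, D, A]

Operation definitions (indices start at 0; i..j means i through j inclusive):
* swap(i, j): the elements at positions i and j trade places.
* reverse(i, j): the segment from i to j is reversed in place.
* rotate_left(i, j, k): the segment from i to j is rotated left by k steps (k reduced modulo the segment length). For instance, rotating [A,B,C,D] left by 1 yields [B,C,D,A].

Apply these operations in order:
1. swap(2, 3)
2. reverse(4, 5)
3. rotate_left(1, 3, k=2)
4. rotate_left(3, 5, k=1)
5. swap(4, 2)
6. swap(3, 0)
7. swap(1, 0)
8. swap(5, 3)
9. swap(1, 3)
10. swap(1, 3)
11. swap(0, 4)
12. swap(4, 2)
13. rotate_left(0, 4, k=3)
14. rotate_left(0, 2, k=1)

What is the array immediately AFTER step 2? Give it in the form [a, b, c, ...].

Answer: [B, F, E, C, A, D]

Derivation:
After 1 (swap(2, 3)): [B, F, E, C, D, A]
After 2 (reverse(4, 5)): [B, F, E, C, A, D]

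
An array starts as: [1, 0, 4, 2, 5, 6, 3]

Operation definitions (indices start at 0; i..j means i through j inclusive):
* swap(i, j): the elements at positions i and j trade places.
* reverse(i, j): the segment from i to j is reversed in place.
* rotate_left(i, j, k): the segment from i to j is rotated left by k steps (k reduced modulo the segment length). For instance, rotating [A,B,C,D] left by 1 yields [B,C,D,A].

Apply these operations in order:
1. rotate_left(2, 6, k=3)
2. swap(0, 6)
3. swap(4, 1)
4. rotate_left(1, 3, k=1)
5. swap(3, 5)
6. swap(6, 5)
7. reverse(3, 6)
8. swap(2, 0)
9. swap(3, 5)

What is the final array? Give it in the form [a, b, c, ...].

Answer: [3, 6, 5, 0, 1, 4, 2]

Derivation:
After 1 (rotate_left(2, 6, k=3)): [1, 0, 6, 3, 4, 2, 5]
After 2 (swap(0, 6)): [5, 0, 6, 3, 4, 2, 1]
After 3 (swap(4, 1)): [5, 4, 6, 3, 0, 2, 1]
After 4 (rotate_left(1, 3, k=1)): [5, 6, 3, 4, 0, 2, 1]
After 5 (swap(3, 5)): [5, 6, 3, 2, 0, 4, 1]
After 6 (swap(6, 5)): [5, 6, 3, 2, 0, 1, 4]
After 7 (reverse(3, 6)): [5, 6, 3, 4, 1, 0, 2]
After 8 (swap(2, 0)): [3, 6, 5, 4, 1, 0, 2]
After 9 (swap(3, 5)): [3, 6, 5, 0, 1, 4, 2]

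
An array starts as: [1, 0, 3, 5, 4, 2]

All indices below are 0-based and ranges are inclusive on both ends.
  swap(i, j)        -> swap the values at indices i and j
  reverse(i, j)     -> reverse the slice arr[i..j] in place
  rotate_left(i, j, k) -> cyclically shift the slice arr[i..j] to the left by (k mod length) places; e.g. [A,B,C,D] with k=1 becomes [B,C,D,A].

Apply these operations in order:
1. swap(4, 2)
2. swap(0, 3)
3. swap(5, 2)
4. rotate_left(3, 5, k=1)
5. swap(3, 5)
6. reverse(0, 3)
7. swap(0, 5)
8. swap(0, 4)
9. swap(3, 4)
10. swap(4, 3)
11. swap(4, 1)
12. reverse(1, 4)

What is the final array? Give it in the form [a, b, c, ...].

Answer: [4, 2, 5, 0, 3, 1]

Derivation:
After 1 (swap(4, 2)): [1, 0, 4, 5, 3, 2]
After 2 (swap(0, 3)): [5, 0, 4, 1, 3, 2]
After 3 (swap(5, 2)): [5, 0, 2, 1, 3, 4]
After 4 (rotate_left(3, 5, k=1)): [5, 0, 2, 3, 4, 1]
After 5 (swap(3, 5)): [5, 0, 2, 1, 4, 3]
After 6 (reverse(0, 3)): [1, 2, 0, 5, 4, 3]
After 7 (swap(0, 5)): [3, 2, 0, 5, 4, 1]
After 8 (swap(0, 4)): [4, 2, 0, 5, 3, 1]
After 9 (swap(3, 4)): [4, 2, 0, 3, 5, 1]
After 10 (swap(4, 3)): [4, 2, 0, 5, 3, 1]
After 11 (swap(4, 1)): [4, 3, 0, 5, 2, 1]
After 12 (reverse(1, 4)): [4, 2, 5, 0, 3, 1]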